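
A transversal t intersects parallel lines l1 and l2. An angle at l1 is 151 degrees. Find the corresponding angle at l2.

Corresponding angles are equal: 151 degrees.

151 degrees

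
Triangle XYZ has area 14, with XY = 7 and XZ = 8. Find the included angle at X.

Area = (1/2) * a * b * sin(C)
sin(C) = 2 * Area / (a * b)
sin(C) = 2 * 14 / (7 * 8)
sin(C) = 1/2
C = arcsin(1/2) = 30°
Since sin(180° - C) = sin(C), the obtuse angle 150° gives the same area, so C = 30° or C = 150°.

30° or 150°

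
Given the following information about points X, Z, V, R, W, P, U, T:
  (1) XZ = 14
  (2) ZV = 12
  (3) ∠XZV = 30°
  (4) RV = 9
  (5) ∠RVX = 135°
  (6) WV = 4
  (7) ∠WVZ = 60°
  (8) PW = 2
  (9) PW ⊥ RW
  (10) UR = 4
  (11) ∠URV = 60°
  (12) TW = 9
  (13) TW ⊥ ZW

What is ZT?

Step 1: By the law of cosines on triangle ZVW: ZW² = 12² + 4² − 2·12·4·cos(60°) = 112, so ZW = 4·√7.
Step 2: By the law of cosines on triangle ZWT: ZT² = (4·√7)² + 9² − 2·4·√7·9·cos(90°) = 193, so ZT = √193.

Therefore, the length of ZT = √193.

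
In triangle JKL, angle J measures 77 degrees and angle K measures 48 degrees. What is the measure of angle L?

angle L = 180 - 77 - 48 = 55 degrees.

55 degrees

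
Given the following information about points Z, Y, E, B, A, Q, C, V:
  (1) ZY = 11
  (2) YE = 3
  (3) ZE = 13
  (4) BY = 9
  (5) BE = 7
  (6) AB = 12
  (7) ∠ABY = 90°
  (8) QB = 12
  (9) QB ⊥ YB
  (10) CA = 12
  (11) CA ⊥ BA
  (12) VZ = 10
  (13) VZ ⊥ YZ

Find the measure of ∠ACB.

Step 1: By the law of cosines on triangle CAB: CB² = 12² + 12² − 2·12·12·cos(90°) = 288, so CB = 12·√2.
Step 2: By the inverse law of cosines on triangle ACB: cos(∠ACB) = (12² + (12·√2)² − 12²) / (2·12·12·√2) = 288/407.29 = 0.7071, so ∠ACB = 45°.

Therefore, the measure of angle ∠ACB = 45°.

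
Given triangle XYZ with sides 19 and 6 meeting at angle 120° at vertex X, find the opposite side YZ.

Law of cosines: YZ^2 = 19^2 + 6^2 - 2(19)(6)cos(120°) = 511, so YZ = sqrt(511).

sqrt(511)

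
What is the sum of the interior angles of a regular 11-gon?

The sum of interior angles of an n-sided polygon is (n - 2) * 180.
For n = 11: (11 - 2) * 180 = 9 * 180 = 1620 degrees.

1620 degrees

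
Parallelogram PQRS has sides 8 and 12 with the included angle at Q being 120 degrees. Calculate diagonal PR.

The diagonal of a parallelogram can be found by treating two adjacent sides and the diagonal as a triangle.
Applying the law of cosines with sides 8, 12 and included angle 120°:
d^2 = 64 + 144 - 192*cos(120°) = 304
d = 4*sqrt(19)

4*sqrt(19)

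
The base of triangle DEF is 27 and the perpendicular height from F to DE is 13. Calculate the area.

A triangle's area is half the area of a rectangle with the same base and height.
Area = (1/2) * 27 * 13 = 351/2.

351/2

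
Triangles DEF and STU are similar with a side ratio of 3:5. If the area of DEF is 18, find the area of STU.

For similar figures, the area ratio equals the square of the side ratio.
Side ratio (DEF to STU) = 3:5, so area ratio = 3^2:5^2 = 9:25.
If the area of DEF is 18, then the area of STU = 18 * (25/9) = 50.

50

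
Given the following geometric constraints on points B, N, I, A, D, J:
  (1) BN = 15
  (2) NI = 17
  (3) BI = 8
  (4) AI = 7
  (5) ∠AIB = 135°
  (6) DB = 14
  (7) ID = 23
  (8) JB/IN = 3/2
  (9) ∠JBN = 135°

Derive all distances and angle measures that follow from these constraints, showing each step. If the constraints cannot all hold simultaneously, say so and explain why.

These constraints are not satisfiable: by the triangle inequality in triangle BID, (3) BI = 8 and (6) DB = 14 force ID ≤ 8 + 14 = 22, but (7) says ID = 23. No planar figure meets all of them, so nothing further can be derived.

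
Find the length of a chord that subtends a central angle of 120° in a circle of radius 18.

Chord = 2(18) sin(60°) = 18*sqrt(3)

18*sqrt(3)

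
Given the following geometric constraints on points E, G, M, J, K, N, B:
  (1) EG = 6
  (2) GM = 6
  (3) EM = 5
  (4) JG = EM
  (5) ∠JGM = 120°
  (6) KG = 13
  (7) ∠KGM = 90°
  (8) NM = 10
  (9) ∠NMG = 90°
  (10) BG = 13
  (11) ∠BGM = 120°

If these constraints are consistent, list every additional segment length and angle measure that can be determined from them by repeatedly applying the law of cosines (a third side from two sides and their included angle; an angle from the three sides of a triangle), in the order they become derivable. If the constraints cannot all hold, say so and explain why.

The constraints are consistent. Derivable facts, in order:
After 1 step:
- GN = 2·√34
- MB ≈ 16.82
- MJ = √91
- MK ≈ 14.32
- ∠EGM = 49.25°
- ∠EMG = 65.38°
- ∠GEM = 65.38°
After 2 steps:
- ∠BMG = 42.01°
- ∠GBM = 17.99°
- ∠GJM = 33°
- ∠GKM = 24.78°
- ∠GMJ = 27°
- ∠GMK = 65.22°
- ∠GNM = 30.96°
- ∠MGN = 59.04°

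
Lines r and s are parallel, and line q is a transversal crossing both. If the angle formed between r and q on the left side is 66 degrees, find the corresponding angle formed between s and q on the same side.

Corresponding angles formed by parallel lines and a transversal are equal.
The given angle is 66 degrees.
The corresponding angle = 66 degrees.

66 degrees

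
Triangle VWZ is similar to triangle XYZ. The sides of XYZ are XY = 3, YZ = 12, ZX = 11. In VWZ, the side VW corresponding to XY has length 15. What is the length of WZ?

k = 15/3 = 5. WZ = 5 * 12 = 60.

60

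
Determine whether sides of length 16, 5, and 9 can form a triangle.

No.
The triangle inequality is violated: 5 + 9 = 14 ≤ 16.
These lengths cannot form a triangle.

No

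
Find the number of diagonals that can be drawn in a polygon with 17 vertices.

The number of diagonals in an n-gon is n(n - 3)/2.
For n = 17: 17(17 - 3)/2 = 17 × 14 / 2 = 119.

119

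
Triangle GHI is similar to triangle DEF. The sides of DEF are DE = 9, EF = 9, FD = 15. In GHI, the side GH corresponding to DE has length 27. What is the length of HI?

Since the triangles are similar, the ratio of corresponding sides is constant.
Scale factor k = GH / DE = 27 / 9 = 3
HI = k * EF = 3 * 9 = 27

27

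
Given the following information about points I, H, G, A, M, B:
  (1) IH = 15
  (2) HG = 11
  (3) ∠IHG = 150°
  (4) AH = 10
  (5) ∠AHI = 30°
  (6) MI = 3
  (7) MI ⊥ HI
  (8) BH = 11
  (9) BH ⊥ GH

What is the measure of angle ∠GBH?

Step 1: By the law of cosines on triangle BHG: BG² = 11² + 11² − 2·11·11·cos(90°) = 242, so BG = 11·√2.
Step 2: By the inverse law of cosines on triangle GBH: cos(∠GBH) = ((11·√2)² + 11² − 11²) / (2·11·√2·11) = 242/342.24 = 0.7071, so ∠GBH = 45°.

Therefore, the measure of angle ∠GBH = 45°.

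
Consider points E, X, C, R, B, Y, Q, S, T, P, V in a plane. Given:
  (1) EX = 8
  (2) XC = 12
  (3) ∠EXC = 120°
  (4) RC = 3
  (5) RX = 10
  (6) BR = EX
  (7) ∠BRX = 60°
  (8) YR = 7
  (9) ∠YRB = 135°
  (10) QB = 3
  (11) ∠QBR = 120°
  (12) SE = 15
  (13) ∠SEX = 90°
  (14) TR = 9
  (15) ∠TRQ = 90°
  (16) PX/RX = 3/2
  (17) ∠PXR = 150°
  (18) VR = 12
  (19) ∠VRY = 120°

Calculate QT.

From the given relations: BR = EX = 8.
Step 1: By the law of cosines on triangle QBR: QR² = 3² + 8² − 2·3·8·cos(120°) = 97, so QR = √97.
Step 2: By the law of cosines on triangle QRT: QT² = √97² + 9² − 2·√97·9·cos(90°) = 178, so QT = √178.

Therefore, the length of QT = √178.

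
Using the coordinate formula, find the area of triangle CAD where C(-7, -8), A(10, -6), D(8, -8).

The Shoelace formula computes the area from vertex coordinates by summing cross products.
For vertices (-7,-8), (10,-6), (8,-8):
Signed sum = -7*-6 - 10*-8 + 10*-8 - 8*-6 + 8*-8 - -7*-8
= 122 + -32 + -120 = -30
Area = (1/2)|-30| = 15.

15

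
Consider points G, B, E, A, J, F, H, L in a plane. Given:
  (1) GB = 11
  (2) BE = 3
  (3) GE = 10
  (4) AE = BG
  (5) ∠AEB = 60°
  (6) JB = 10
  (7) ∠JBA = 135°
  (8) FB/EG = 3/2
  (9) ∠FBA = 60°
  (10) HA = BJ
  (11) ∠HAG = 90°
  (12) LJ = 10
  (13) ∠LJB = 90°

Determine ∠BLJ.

Step 1: By the law of cosines on triangle LJB: LB² = 10² + 10² − 2·10·10·cos(90°) = 200, so LB = 10·√2.
Step 2: By the inverse law of cosines on triangle BLJ: cos(∠BLJ) = ((10·√2)² + 10² − 10²) / (2·10·√2·10) = 200/282.84 = 0.7071, so ∠BLJ = 45°.

Therefore, the measure of angle ∠BLJ = 45°.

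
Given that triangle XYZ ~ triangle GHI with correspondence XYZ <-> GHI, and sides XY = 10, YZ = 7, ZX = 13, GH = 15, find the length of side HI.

Similar triangles have proportional sides. Setting up the proportion:
GH / XY = HI / YZ
15 / 10 = HI / 7
HI = 7 * 15 / 10 = 21/2.

21/2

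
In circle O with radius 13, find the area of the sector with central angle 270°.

Sector area = πr² × θ/360
= π × 13² × 3/4
= π × 169 × 3/4
= 507*pi/4

507*pi/4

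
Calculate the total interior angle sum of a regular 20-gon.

The sum of interior angles of an n-sided polygon is (n - 2) * 180.
For n = 20: (20 - 2) * 180 = 18 * 180 = 3240 degrees.

3240 degrees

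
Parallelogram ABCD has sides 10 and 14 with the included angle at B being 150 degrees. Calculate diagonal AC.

Using the law of cosines:
d^2 = 10^2 + 14^2 - 2(10)(14)cos(150 degrees)
d^2 = 100 + 196 - 280*-sqrt(3)/2
d^2 = 140*sqrt(3) + 296
d = 2*sqrt(35*sqrt(3) + 74)

2*sqrt(35*sqrt(3) + 74)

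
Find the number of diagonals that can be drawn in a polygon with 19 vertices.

The number of diagonals in an n-gon is n(n - 3)/2.
For n = 19: 19(19 - 3)/2 = 19 × 16 / 2 = 152.

152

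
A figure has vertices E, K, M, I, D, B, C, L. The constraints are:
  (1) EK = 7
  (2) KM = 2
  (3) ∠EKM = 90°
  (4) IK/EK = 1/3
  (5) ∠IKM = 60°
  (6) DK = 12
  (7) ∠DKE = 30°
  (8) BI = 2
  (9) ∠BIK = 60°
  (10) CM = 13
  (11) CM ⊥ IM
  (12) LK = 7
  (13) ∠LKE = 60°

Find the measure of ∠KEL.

Step 1: By the law of cosines on triangle EKL: EL² = 7² + 7² − 2·7·7·cos(60°) = 49, so EL = 7.
Step 2: By the inverse law of cosines on triangle KEL: cos(∠KEL) = (7² + 7² − 7²) / (2·7·7) = 49/98 = 0.5, so ∠KEL = 60°.

Therefore, the measure of angle ∠KEL = 60°.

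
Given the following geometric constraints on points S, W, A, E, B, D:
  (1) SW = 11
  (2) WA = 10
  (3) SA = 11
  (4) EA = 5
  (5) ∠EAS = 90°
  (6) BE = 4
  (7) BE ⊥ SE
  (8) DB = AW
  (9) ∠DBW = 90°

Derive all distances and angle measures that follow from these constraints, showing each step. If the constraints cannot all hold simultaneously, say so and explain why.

The constraints are consistent.

From the given relations:
  DB = AW = 10

Step 1: From SA = 11, AE = 5, and ∠SAE = 90°, by the law of cosines:
  SE² = SA² + AE² - 2·SA·AE·cos(90°) = 121 + 25 - 0 = 146
  SE = √146

Step 2: From SA = 11, SW = 11, AW = 10, by the inverse law of cosines:
  cos(∠ASW) = (SA² + SW² - AW²) / (2·SA·SW)
  ∠ASW = 54.07°

Step 3: From WA = 10, WS = 11, AS = 11, by the inverse law of cosines:
  cos(∠AWS) = (WA² + WS² - AS²) / (2·WA·WS)
  ∠AWS = 62.96°

Step 4: From AS = 11, AW = 10, SW = 11, by the inverse law of cosines:
  cos(∠SAW) = (AS² + AW² - SW²) / (2·AS·AW)
  ∠SAW = 62.96°

Step 5: From SE = √146, EB = 4, and ∠SEB = 90°, by the law of cosines:
  SB² = SE² + EB² - 2·SE·EB·cos(90°) = 146 + 16 - 0 = 162
  SB = 9·√2

Step 6: From SA = 11, SE = √146, AE = 5, by the inverse law of cosines:
  cos(∠ASE) = (SA² + SE² - AE²) / (2·SA·SE)
  ∠ASE = 24.44°

Step 7: From EA = 5, ES = √146, AS = 11, by the inverse law of cosines:
  cos(∠AES) = (EA² + ES² - AS²) / (2·EA·ES)
  ∠AES = 65.56°

Step 8: From SB = 9·√2, SE = √146, BE = 4, by the inverse law of cosines:
  cos(∠BSE) = (SB² + SE² - BE²) / (2·SB·SE)
  ∠BSE = 18.32°

Step 9: From BE = 4, BS = 9·√2, ES = √146, by the inverse law of cosines:
  cos(∠EBS) = (BE² + BS² - ES²) / (2·BE·BS)
  ∠EBS = 71.68°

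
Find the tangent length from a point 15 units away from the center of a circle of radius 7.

tangent = √(d² - r²) = √(15² - 7²) = √(225 - 49) = √176 = 4*sqrt(11)

4*sqrt(11)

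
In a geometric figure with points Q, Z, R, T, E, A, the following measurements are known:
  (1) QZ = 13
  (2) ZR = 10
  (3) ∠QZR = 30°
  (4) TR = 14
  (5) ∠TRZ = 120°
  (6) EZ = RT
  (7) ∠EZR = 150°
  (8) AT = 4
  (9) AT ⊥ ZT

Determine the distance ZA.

Step 1: By the law of cosines on triangle ZRT: ZT² = 10² + 14² − 2·10·14·cos(120°) = 436, so ZT = 2·√109.
Step 2: By the law of cosines on triangle ZTA: ZA² = (2·√109)² + 4² − 2·2·√109·4·cos(90°) = 452, so ZA = 2·√113.

Therefore, the length of ZA = 2·√113.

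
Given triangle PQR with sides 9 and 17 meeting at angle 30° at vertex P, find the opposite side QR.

Law of cosines: QR^2 = 9^2 + 17^2 - 2(9)(17)cos(30°) = 370 - 153*sqrt(3), so QR = sqrt(370 - 153*sqrt(3)).

sqrt(370 - 153*sqrt(3))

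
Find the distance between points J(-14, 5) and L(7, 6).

d = sqrt((21)^2 + (1)^2) = sqrt(442)

sqrt(442)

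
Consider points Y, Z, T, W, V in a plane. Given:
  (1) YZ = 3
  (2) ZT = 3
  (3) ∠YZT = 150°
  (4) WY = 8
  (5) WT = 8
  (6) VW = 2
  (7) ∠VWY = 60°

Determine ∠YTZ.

Step 1: By the law of cosines on triangle TZY: TY² = 3² + 3² − 2·3·3·cos(150°) = 33.59, so TY ≈ 5.8.
Step 2: By the inverse law of cosines on triangle YTZ: cos(∠YTZ) = (5.8² + 3² − 3²) / (2·5.8·3) = 33.59/34.77 = 0.9659, so ∠YTZ = 15°.

Therefore, the measure of angle ∠YTZ = 15°.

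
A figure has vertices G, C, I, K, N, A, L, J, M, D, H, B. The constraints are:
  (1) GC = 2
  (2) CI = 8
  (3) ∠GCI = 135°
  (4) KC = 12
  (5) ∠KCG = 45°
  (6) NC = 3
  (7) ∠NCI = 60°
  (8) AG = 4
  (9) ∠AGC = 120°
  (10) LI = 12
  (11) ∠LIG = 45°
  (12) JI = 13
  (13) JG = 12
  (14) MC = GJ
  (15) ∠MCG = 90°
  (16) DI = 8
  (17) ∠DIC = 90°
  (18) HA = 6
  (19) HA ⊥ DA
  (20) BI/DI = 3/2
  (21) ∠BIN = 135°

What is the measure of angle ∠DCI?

Step 1: By the law of cosines on triangle CID: CD² = 8² + 8² − 2·8·8·cos(90°) = 128, so CD = 8·√2.
Step 2: By the inverse law of cosines on triangle DCI: cos(∠DCI) = ((8·√2)² + 8² − 8²) / (2·8·√2·8) = 128/181.02 = 0.7071, so ∠DCI = 45°.

Therefore, the measure of angle ∠DCI = 45°.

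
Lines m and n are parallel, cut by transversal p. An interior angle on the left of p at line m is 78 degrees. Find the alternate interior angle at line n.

Alternate interior angles are equal: 78 degrees.

78 degrees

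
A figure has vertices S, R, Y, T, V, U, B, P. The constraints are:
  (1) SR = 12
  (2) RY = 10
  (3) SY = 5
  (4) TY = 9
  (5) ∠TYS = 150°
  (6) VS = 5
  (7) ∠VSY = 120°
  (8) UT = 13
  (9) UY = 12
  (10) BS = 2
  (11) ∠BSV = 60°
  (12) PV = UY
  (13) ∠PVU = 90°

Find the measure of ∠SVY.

Step 1: By the law of cosines on triangle VSY: VY² = 5² + 5² − 2·5·5·cos(120°) = 75, so VY = 5·√3.
Step 2: By the inverse law of cosines on triangle SVY: cos(∠SVY) = (5² + (5·√3)² − 5²) / (2·5·5·√3) = 75/86.6 = 0.866, so ∠SVY = 30°.

Therefore, the measure of angle ∠SVY = 30°.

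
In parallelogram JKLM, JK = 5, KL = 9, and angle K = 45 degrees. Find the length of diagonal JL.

Law of cosines: d^2 = 5^2 + 9^2 - 2(5)(9)cos(45°) = 106 - 45*sqrt(2), so d = sqrt(106 - 45*sqrt(2)).

sqrt(106 - 45*sqrt(2))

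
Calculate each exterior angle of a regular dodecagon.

Each exterior angle of a regular n-gon is 360 / n.
For n = 12: 360 / 12 = 30 degrees.

30 degrees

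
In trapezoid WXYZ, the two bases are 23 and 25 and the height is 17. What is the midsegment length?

The midsegment of a trapezoid = (base1 + base2) / 2
midsegment = (23 + 25) / 2
midsegment = 48 / 2
midsegment = 24

24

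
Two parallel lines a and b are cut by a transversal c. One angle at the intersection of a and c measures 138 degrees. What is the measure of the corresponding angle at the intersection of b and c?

Corresponding angles formed by parallel lines and a transversal are equal.
The given angle is 138 degrees.
The corresponding angle = 138 degrees.

138 degrees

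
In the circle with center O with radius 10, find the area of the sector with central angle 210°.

Sector area = πr² × θ/360
= π × 10² × 7/12
= π × 100 × 7/12
= 175*pi/3

175*pi/3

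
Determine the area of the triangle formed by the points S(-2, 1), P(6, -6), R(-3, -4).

The Shoelace formula computes the area from vertex coordinates by summing cross products.
For vertices (-2,1), (6,-6), (-3,-4):
Signed sum = -2*-6 - 6*1 + 6*-4 - -3*-6 + -3*1 - -2*-4
= 6 + -42 + -11 = -47
Area = (1/2)|-47| = 47/2.

47/2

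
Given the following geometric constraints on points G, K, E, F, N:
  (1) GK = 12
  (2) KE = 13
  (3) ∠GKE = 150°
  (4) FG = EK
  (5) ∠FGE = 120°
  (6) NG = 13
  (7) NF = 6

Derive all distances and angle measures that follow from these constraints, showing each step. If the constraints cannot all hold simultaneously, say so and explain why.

The constraints are consistent.

From the given relations:
  FG = EK = 13

Step 1: From GK = 12, KE = 13, and ∠GKE = 150°, by the law of cosines:
  GE² = GK² + KE² - 2·GK·KE·cos(150°) = 144 + 169 + 270.2 = 583.2
  GE ≈ 24.15

Step 2: From GF = 13, GN = 13, FN = 6, by the inverse law of cosines:
  cos(∠FGN) = (GF² + GN² - FN²) / (2·GF·GN)
  ∠FGN = 26.68°

Step 3: From FG = 13, FN = 6, GN = 13, by the inverse law of cosines:
  cos(∠GFN) = (FG² + FN² - GN²) / (2·FG·FN)
  ∠GFN = 76.66°

Step 4: From NF = 6, NG = 13, FG = 13, by the inverse law of cosines:
  cos(∠FNG) = (NF² + NG² - FG²) / (2·NF·NG)
  ∠FNG = 76.66°

Step 5: From EG = 24.15, GF = 13, and ∠EGF = 120°, by the law of cosines:
  EF² = EG² + GF² - 2·EG·GF·cos(120°) = 583.2 + 169 + 313.9 = 1066
  EF ≈ 32.65

Step 6: From GE = 24.15, GK = 12, EK = 13, by the inverse law of cosines:
  cos(∠EGK) = (GE² + GK² - EK²) / (2·GE·GK)
  ∠EGK = 15.61°

Step 7: From EG = 24.15, EK = 13, GK = 12, by the inverse law of cosines:
  cos(∠GEK) = (EG² + EK² - GK²) / (2·EG·EK)
  ∠GEK = 14.39°

Step 8: From EF = 32.65, EG = 24.15, FG = 13, by the inverse law of cosines:
  cos(∠FEG) = (EF² + EG² - FG²) / (2·EF·EG)
  ∠FEG = 20.17°

Step 9: From FE = 32.65, FG = 13, EG = 24.15, by the inverse law of cosines:
  cos(∠EFG) = (FE² + FG² - EG²) / (2·FE·FG)
  ∠EFG = 39.83°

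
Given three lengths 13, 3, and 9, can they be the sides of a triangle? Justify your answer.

The longest side is 13. The other two sides sum to 3 + 9 = 12.
Since 12 ≤ 13, the two shorter sides cannot reach around to close the triangle.

No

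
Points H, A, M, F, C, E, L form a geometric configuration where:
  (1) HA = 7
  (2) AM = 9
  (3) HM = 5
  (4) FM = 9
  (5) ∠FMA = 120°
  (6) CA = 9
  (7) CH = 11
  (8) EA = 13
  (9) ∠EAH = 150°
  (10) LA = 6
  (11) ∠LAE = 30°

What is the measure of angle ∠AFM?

Step 1: By the law of cosines on triangle FMA: FA² = 9² + 9² − 2·9·9·cos(120°) = 243, so FA = 9·√3.
Step 2: By the inverse law of cosines on triangle AFM: cos(∠AFM) = ((9·√3)² + 9² − 9²) / (2·9·√3·9) = 243/280.59 = 0.866, so ∠AFM = 30°.

Therefore, the measure of angle ∠AFM = 30°.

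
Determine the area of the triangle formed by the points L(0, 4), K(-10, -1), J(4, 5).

The Shoelace formula computes the area from vertex coordinates by summing cross products.
For vertices (0,4), (-10,-1), (4,5):
Signed sum = 0*-1 - -10*4 + -10*5 - 4*-1 + 4*4 - 0*5
= 40 + -46 + 16 = 10
Area = (1/2)|10| = 5.

5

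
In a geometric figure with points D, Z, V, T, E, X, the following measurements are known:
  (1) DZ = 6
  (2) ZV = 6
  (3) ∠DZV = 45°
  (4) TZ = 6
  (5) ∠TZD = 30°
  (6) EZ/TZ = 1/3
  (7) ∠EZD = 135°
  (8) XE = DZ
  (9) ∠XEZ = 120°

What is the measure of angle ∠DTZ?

Step 1: By the law of cosines on triangle TZD: TD² = 6² + 6² − 2·6·6·cos(30°) = 9.65, so TD ≈ 3.11.
Step 2: By the inverse law of cosines on triangle DTZ: cos(∠DTZ) = (3.11² + 6² − 6²) / (2·3.11·6) = 9.65/37.27 = 0.2588, so ∠DTZ = 75°.

Therefore, the measure of angle ∠DTZ = 75°.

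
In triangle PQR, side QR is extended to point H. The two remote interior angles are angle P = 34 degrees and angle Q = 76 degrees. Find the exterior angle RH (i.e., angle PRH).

Exterior angle = 34 + 76 = 110 degrees (exterior angle theorem).

110 degrees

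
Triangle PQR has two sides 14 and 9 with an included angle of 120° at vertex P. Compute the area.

Area = (1/2) * PQ * PR * sin(P)
Area = (1/2) * 14 * 9 * sin(120°)
Area = (1/2) * 14 * 9 * sqrt(3)/2
Area = 63*sqrt(3)/2

63*sqrt(3)/2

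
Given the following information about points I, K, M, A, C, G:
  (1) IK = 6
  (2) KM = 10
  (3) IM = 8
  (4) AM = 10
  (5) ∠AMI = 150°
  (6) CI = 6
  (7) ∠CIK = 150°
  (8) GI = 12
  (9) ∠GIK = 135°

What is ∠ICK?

Step 1: By the law of cosines on triangle CIK: CK² = 6² + 6² − 2·6·6·cos(150°) = 134.35, so CK ≈ 11.59.
Step 2: By the inverse law of cosines on triangle ICK: cos(∠ICK) = (6² + 11.59² − 6²) / (2·6·11.59) = 134.35/139.09 = 0.9659, so ∠ICK = 15°.

Therefore, the measure of angle ∠ICK = 15°.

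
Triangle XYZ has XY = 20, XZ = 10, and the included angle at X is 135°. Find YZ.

Law of cosines: YZ^2 = 20^2 + 10^2 - 2(20)(10)cos(135°) = 200*sqrt(2) + 500, so YZ = 10*sqrt(2*sqrt(2) + 5).

10*sqrt(2*sqrt(2) + 5)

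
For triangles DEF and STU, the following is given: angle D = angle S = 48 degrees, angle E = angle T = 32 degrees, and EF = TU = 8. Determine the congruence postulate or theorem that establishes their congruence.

The given information matches AAS: Two pairs of corresponding angles and a non-included side are equal (Angle-Angle-Side).

AAS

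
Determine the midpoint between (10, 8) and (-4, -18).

The midpoint is the average of the coordinates:
x: (10 + -4)/2 = 3
y: (8 + -18)/2 = -5
Midpoint = (3, -5)

(3, -5)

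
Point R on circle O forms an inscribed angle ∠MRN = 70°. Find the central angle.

The inscribed angle theorem states that a central angle is always twice any inscribed angle that subtends the same arc.
Since the inscribed angle is 70°, the central angle = 2 × 70° = 140°.

140°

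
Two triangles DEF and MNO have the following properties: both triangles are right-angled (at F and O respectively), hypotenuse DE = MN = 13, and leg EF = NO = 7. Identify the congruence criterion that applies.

The given information matches HL: The hypotenuse and one leg of two right triangles are equal (Hypotenuse-Leg).

HL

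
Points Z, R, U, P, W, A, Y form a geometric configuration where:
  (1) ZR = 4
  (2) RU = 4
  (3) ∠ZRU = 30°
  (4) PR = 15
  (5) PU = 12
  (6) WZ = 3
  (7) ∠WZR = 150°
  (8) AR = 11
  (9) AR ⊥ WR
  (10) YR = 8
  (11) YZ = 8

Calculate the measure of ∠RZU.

Step 1: By the law of cosines on triangle ZRU: ZU² = 4² + 4² − 2·4·4·cos(30°) = 4.29, so ZU ≈ 2.07.
Step 2: By the inverse law of cosines on triangle RZU: cos(∠RZU) = (4² + 2.07² − 4²) / (2·4·2.07) = 4.29/16.56 = 0.2588, so ∠RZU = 75°.

Therefore, the measure of angle ∠RZU = 75°.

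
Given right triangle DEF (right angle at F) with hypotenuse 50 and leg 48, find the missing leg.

By the Pythagorean theorem: EF^2 = DE^2 - DF^2
EF^2 = 50^2 - 48^2 = 2500 - 2304 = 196
EF = sqrt(196) = 14

14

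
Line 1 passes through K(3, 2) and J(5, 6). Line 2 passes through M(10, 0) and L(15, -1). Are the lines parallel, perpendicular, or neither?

Slope of line 1: m1 = (6 - 2)/(5 - 3) = 4/2 = 2
Slope of line 2: m2 = (-1 - 0)/(15 - 10) = -1/5 = -1/5
m1 != m2 and m1*m2 = -2/5 != -1. Neither.

Neither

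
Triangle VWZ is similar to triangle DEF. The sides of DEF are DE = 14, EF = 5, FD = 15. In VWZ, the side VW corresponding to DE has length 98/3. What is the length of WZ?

k = 98/3/14 = 7/3. WZ = 7/3 * 5 = 35/3.

35/3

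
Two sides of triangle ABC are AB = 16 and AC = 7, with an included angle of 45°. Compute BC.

When two sides and the included angle are known, the law of cosines gives the third side.
c^2 = a^2 + b^2 - 2ab cos(C) generalizes the Pythagorean theorem to non-right triangles.
Here: BC^2 = 256 + 49 - 224*(sqrt(2)/2) = 305 - 112*sqrt(2)
BC = sqrt(305 - 112*sqrt(2))

sqrt(305 - 112*sqrt(2))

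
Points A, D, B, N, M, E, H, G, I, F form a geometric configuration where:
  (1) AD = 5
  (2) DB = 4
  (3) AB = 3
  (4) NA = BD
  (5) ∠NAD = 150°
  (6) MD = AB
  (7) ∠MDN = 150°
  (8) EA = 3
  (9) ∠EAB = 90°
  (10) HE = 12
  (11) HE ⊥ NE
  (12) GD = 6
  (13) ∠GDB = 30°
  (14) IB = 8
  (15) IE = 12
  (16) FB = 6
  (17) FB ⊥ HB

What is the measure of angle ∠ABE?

Step 1: By the law of cosines on triangle BAE: BE² = 3² + 3² − 2·3·3·cos(90°) = 18, so BE = 3·√2.
Step 2: By the inverse law of cosines on triangle ABE: cos(∠ABE) = (3² + (3·√2)² − 3²) / (2·3·3·√2) = 18/25.46 = 0.7071, so ∠ABE = 45°.

Therefore, the measure of angle ∠ABE = 45°.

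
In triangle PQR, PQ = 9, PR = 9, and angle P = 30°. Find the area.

Area = (1/2)(9)(9) sin(30°) = (1/2)(9)(9)(1/2) = 81/4

81/4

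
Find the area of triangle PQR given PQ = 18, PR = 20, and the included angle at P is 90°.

Area = (1/2) * PQ * PR * sin(P)
Area = (1/2) * 18 * 20 * sin(90°)
Area = (1/2) * 18 * 20 * 1
Area = 180

180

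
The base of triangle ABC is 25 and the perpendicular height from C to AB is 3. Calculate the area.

Area = (1/2)(25)(3) = 75/2

75/2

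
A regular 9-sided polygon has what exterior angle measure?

Each exterior angle of a regular n-gon is 360 / n.
For n = 9: 360 / 9 = 40 degrees.

40 degrees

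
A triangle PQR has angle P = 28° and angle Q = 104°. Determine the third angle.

angle R = 180 - 28 - 104 = 48 degrees.

48 degrees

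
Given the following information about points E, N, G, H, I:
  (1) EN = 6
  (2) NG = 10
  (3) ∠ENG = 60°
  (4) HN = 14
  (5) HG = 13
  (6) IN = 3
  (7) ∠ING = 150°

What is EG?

Step 1: By the law of cosines on triangle ENG: EG² = 6² + 10² − 2·6·10·cos(60°) = 76, so EG = 2·√19.

Therefore, the length of EG = 2·√19.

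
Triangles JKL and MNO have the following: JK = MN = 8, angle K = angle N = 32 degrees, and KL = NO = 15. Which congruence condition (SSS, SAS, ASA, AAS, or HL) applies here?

The given information matches SAS: Two pairs of corresponding sides and the included angle are equal (Side-Angle-Side).

SAS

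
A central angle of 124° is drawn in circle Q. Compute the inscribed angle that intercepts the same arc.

Inscribed angle = 124° / 2 = 62° (inscribed angle theorem).

62°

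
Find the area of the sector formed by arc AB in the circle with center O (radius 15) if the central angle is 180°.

The full circle has area πr² = π(15)² = 225*pi.
The sector covers 180° out of 360°, a fraction of 1/2.
Sector area = 225*pi × 1/2 = 225*pi/2.

225*pi/2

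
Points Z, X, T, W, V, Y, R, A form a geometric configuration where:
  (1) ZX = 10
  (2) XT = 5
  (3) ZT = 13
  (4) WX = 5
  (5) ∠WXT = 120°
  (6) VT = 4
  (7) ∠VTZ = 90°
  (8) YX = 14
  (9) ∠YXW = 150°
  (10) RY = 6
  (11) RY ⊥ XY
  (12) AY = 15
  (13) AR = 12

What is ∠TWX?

Step 1: By the law of cosines on triangle WXT: WT² = 5² + 5² − 2·5·5·cos(120°) = 75, so WT = 5·√3.
Step 2: By the inverse law of cosines on triangle TWX: cos(∠TWX) = ((5·√3)² + 5² − 5²) / (2·5·√3·5) = 75/86.6 = 0.866, so ∠TWX = 30°.

Therefore, the measure of angle ∠TWX = 30°.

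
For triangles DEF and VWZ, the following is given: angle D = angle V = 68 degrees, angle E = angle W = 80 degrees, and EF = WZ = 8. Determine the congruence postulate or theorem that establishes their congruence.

Consider the given information: angle D = angle V = 68 degrees, angle E = angle W = 80 degrees, and EF = WZ = 8
This is not SAS or ASA: SAS requires two sides and the included angle between them. ASA requires two angles and the side between them.
The correct criterion is AAS. Two pairs of corresponding angles and a non-included side are equal (Angle-Angle-Side).

AAS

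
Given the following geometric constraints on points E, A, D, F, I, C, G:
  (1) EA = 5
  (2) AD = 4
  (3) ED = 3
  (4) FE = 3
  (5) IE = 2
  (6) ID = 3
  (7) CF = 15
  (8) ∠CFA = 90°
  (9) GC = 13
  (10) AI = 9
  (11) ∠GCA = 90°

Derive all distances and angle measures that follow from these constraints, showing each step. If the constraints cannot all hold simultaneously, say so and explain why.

These constraints are not satisfiable: by the triangle inequality in triangle EAI, (1) EA = 5 and (5) IE = 2 force AI ≤ 5 + 2 = 7, but (10) says AI = 9. No planar figure meets all of them, so nothing further can be derived.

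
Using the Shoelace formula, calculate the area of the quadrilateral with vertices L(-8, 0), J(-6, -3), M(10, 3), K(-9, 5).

Shoelace: sum of cross terms = 153, Area = (1/2)|153| = 153/2

153/2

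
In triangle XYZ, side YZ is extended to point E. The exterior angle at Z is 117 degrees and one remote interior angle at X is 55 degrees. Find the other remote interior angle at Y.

By the exterior angle theorem: exterior angle = sum of remote interior angles.
117 = 55 + angle Y
angle Y = 117 - 55 = 62 degrees

62 degrees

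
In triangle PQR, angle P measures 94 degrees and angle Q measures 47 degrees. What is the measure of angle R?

The interior angles sum to 180°: angle R = 180 - 94 - 47 = 39°.
The triangle is obtuse (angles 94°, 47°, 39°).

39 degrees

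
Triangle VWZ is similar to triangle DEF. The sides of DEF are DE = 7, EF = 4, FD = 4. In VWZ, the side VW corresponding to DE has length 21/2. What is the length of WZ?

k = 21/2/7 = 3/2. WZ = 3/2 * 4 = 6.

6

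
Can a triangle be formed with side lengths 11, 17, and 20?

Sort the sides: 11, 17, 20.
It suffices to check that the sum of the two smallest exceeds the largest:
11 + 17 = 28 > 20. ✓
Yes, a valid triangle can be formed.

Yes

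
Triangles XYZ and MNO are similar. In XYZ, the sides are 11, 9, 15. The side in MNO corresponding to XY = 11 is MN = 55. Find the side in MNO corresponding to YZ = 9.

k = 55/11 = 5. NO = 5 * 9 = 45.

45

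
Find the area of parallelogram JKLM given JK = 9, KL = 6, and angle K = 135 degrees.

The area of a parallelogram equals the product of two adjacent sides times the sine of the included angle.
This is because the height equals 6 * sin(135°) = 3*sqrt(2).
Area = 9 * 3*sqrt(2) = 27*sqrt(2)

27*sqrt(2)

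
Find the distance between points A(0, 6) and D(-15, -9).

The horizontal distance is |-15 - 0| = 15 and the vertical distance is |-9 - 6| = 15.
By the Pythagorean theorem, d = sqrt(15^2 + 15^2) = sqrt(450) = 15*sqrt(2).

15*sqrt(2)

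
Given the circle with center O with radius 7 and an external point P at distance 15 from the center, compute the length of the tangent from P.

tangent = √(d² - r²) = √(15² - 7²) = √(225 - 49) = √176 = 4*sqrt(11)

4*sqrt(11)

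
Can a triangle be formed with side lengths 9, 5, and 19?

Check the triangle inequality: 9 + 5 = 14 ≤ 19.
Since the sum of two sides does not exceed the third, no triangle can be formed.

No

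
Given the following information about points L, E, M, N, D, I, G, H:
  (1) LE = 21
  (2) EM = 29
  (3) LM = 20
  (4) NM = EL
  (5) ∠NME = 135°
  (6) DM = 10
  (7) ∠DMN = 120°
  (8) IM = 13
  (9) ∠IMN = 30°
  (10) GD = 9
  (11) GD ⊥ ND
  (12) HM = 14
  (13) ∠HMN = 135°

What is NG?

From the given relations: NM = EL = 21.
Step 1: By the law of cosines on triangle DMN: DN² = 10² + 21² − 2·10·21·cos(120°) = 751, so DN ≈ 27.4.
Step 2: By the law of cosines on triangle NDG: NG² = 27.4² + 9² − 2·27.4·9·cos(90°) = 832, so NG = 8·√13.

Therefore, the length of NG = 8·√13.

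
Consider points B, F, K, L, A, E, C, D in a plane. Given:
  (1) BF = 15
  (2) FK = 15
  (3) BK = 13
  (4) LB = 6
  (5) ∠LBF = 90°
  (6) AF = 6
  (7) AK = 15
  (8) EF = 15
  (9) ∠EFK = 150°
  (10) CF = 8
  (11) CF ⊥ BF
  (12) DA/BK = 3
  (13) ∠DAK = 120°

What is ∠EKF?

Step 1: By the law of cosines on triangle KFE: KE² = 15² + 15² − 2·15·15·cos(150°) = 839.71, so KE ≈ 28.98.
Step 2: By the inverse law of cosines on triangle EKF: cos(∠EKF) = (28.98² + 15² − 15²) / (2·28.98·15) = 839.71/869.33 = 0.9659, so ∠EKF = 15°.

Therefore, the measure of angle ∠EKF = 15°.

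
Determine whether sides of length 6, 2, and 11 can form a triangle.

The longest side is 11. The other two sides sum to 2 + 6 = 8.
Since 8 ≤ 11, the two shorter sides cannot reach around to close the triangle.

No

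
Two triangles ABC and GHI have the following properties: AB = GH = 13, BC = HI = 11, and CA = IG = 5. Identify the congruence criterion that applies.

The given information matches SSS: All three pairs of corresponding sides are equal (Side-Side-Side).

SSS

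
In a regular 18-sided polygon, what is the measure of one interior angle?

Each interior angle of a regular n-gon is (n - 2) * 180 / n.
For n = 18: (18 - 2) * 180 / 18 = 2880/18 = 160 degrees.

160 degrees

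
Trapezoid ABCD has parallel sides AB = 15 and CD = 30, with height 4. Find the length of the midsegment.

midsegment = (15 + 30) / 2 = 45 / 2 = 45/2

45/2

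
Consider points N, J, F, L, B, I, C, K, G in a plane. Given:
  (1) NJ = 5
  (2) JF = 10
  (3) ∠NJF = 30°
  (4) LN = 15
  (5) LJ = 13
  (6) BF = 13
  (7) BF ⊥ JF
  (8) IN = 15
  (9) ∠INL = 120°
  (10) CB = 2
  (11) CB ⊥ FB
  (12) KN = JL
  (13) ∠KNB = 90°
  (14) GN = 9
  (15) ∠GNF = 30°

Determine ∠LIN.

Step 1: By the law of cosines on triangle INL: IL² = 15² + 15² − 2·15·15·cos(120°) = 675, so IL = 15·√3.
Step 2: By the inverse law of cosines on triangle LIN: cos(∠LIN) = ((15·√3)² + 15² − 15²) / (2·15·√3·15) = 675/779.42 = 0.866, so ∠LIN = 30°.

Therefore, the measure of angle ∠LIN = 30°.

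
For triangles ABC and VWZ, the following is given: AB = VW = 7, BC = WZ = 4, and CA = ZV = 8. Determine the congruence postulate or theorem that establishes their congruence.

Consider the given information: AB = VW = 7, BC = WZ = 4, and CA = ZV = 8
This is not ASA or HL: ASA requires two angles and the side between them. HL only applies to right triangles with matching hypotenuse and leg.
The correct criterion is SSS. All three pairs of corresponding sides are equal (Side-Side-Side).

SSS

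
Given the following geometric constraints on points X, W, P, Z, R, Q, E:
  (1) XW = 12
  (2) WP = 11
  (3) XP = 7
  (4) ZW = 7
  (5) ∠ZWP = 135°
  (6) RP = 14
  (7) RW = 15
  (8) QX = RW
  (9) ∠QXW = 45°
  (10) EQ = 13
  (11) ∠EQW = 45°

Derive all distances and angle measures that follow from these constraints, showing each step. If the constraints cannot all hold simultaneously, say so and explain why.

The constraints are consistent.

From the given relations:
  QX = RW = 15

Step 1: From WX = 12, XQ = 15, and ∠WXQ = 45°, by the law of cosines:
  WQ² = WX² + XQ² - 2·WX·XQ·cos(45°) = 144 + 225 - 254.6 = 114.4
  WQ ≈ 10.7

Step 2: From PW = 11, WZ = 7, and ∠PWZ = 135°, by the law of cosines:
  PZ² = PW² + WZ² - 2·PW·WZ·cos(135°) = 121 + 49 + 108.9 = 278.9
  PZ ≈ 16.7

Step 3: From XP = 7, XW = 12, PW = 11, by the inverse law of cosines:
  cos(∠PXW) = (XP² + XW² - PW²) / (2·XP·XW)
  ∠PXW = 64.62°

Step 4: From WP = 11, WR = 15, PR = 14, by the inverse law of cosines:
  cos(∠PWR) = (WP² + WR² - PR²) / (2·WP·WR)
  ∠PWR = 62.96°

Step 5: From WP = 11, WX = 12, PX = 7, by the inverse law of cosines:
  cos(∠PWX) = (WP² + WX² - PX²) / (2·WP·WX)
  ∠PWX = 35.1°

Step 6: From PR = 14, PW = 11, RW = 15, by the inverse law of cosines:
  cos(∠RPW) = (PR² + PW² - RW²) / (2·PR·PW)
  ∠RPW = 72.62°

Step 7: From PW = 11, PX = 7, WX = 12, by the inverse law of cosines:
  cos(∠WPX) = (PW² + PX² - WX²) / (2·PW·PX)
  ∠WPX = 80.28°

Step 8: From RP = 14, RW = 15, PW = 11, by the inverse law of cosines:
  cos(∠PRW) = (RP² + RW² - PW²) / (2·RP·RW)
  ∠PRW = 44.42°

Step 9: From WQ = 10.7, QE = 13, and ∠WQE = 45°, by the law of cosines:
  WE² = WQ² + QE² - 2·WQ·QE·cos(45°) = 114.4 + 169 - 196.7 = 86.77
  WE ≈ 9.31

Step 10: From WQ = 10.7, WX = 12, QX = 15, by the inverse law of cosines:
  cos(∠QWX) = (WQ² + WX² - QX²) / (2·WQ·WX)
  ∠QWX = 82.52°

Step 11: From PW = 11, PZ = 16.7, WZ = 7, by the inverse law of cosines:
  cos(∠WPZ) = (PW² + PZ² - WZ²) / (2·PW·PZ)
  ∠WPZ = 17.24°

Step 12: From ZP = 16.7, ZW = 7, PW = 11, by the inverse law of cosines:
  cos(∠PZW) = (ZP² + ZW² - PW²) / (2·ZP·ZW)
  ∠PZW = 27.76°

Step 13: From QW = 10.7, QX = 15, WX = 12, by the inverse law of cosines:
  cos(∠WQX) = (QW² + QX² - WX²) / (2·QW·QX)
  ∠WQX = 52.48°

Step 14: From WE = 9.31, WQ = 10.7, EQ = 13, by the inverse law of cosines:
  cos(∠EWQ) = (WE² + WQ² - EQ²) / (2·WE·WQ)
  ∠EWQ = 80.7°

Step 15: From EQ = 13, EW = 9.31, QW = 10.7, by the inverse law of cosines:
  cos(∠QEW) = (EQ² + EW² - QW²) / (2·EQ·EW)
  ∠QEW = 54.3°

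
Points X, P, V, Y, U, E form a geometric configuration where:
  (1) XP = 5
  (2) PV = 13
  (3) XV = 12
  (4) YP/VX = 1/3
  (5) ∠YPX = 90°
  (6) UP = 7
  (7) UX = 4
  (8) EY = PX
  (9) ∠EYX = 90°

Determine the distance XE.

From the given relations: YP = 1/3·VX = 1/3·12 = 4; EY = PX = 5.
Step 1: By the law of cosines on triangle XPY: XY² = 5² + 4² − 2·5·4·cos(90°) = 41, so XY = √41.
Step 2: By the law of cosines on triangle XYE: XE² = √41² + 5² − 2·√41·5·cos(90°) = 66, so XE = √66.

Therefore, the length of XE = √66.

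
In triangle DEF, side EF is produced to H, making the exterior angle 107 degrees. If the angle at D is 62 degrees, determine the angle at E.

angle E = 107 - 62 = 45 degrees (exterior angle theorem).

45 degrees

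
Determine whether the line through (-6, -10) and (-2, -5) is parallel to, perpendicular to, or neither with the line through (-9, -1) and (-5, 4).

Slope of line 1: m1 = (-5 - -10)/(-2 - -6) = 5/4 = 5/4
Slope of line 2: m2 = (4 - -1)/(-5 - -9) = 5/4 = 5/4
Two lines are parallel if and only if they have equal slopes (or both are vertical).
Here m1 = m2 = 5/4, confirming the lines are parallel.

Parallel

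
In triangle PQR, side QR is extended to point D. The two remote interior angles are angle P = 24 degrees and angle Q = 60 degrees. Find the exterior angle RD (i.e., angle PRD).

By the exterior angle theorem, an exterior angle of a triangle equals the sum of the two remote interior angles.
Exterior angle = angle P + angle Q
Exterior angle = 24 + 60 = 84 degrees

84 degrees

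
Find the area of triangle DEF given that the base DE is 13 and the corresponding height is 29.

A triangle's area is half the area of a rectangle with the same base and height.
Area = (1/2) * 13 * 29 = 377/2.

377/2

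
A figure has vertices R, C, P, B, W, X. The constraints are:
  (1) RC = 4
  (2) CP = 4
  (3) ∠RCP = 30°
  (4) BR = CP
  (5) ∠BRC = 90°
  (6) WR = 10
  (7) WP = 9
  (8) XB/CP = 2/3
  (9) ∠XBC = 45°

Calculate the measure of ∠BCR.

From the given relations: BR = CP = 4.
Step 1: By the law of cosines on triangle CRB: CB² = 4² + 4² − 2·4·4·cos(90°) = 32, so CB = 4·√2.
Step 2: By the inverse law of cosines on triangle BCR: cos(∠BCR) = ((4·√2)² + 4² − 4²) / (2·4·√2·4) = 32/45.25 = 0.7071, so ∠BCR = 45°.

Therefore, the measure of angle ∠BCR = 45°.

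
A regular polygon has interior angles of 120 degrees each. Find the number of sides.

Exterior angle = 180 - 120 = 60. n = 360 / 60 = 6.

6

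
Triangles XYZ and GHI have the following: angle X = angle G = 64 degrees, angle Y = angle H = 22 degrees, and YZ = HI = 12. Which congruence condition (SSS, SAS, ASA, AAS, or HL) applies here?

The given information provides:
angle X = angle G = 64 degrees, angle Y = angle H = 22 degrees, and YZ = HI = 12
This matches the AAS congruence theorem.
Two pairs of corresponding angles and a non-included side are equal (Angle-Angle-Side).

AAS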